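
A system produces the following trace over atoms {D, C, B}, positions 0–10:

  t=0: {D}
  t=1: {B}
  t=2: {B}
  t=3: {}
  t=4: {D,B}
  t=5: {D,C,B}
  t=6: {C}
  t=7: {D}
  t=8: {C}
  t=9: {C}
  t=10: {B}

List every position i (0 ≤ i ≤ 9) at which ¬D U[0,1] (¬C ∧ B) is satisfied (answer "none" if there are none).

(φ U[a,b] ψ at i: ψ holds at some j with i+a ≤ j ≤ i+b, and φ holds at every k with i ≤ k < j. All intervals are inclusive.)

Evaluate at each i in [0,9]:
  i=0: ✗ (lhs fails at k=0 before rhs at j=1)
  i=1: ✓ (rhs at j=1)
  i=2: ✓ (rhs at j=2)
  i=3: ✓ (rhs at j=4; lhs holds on [3,3])
  i=4: ✓ (rhs at j=4)
  i=5: ✗ (no rhs in [5,6])
  i=6: ✗ (no rhs in [6,7])
  i=7: ✗ (no rhs in [7,8])
  i=8: ✗ (no rhs in [8,9])
  i=9: ✓ (rhs at j=10; lhs holds on [9,9])

1, 2, 3, 4, 9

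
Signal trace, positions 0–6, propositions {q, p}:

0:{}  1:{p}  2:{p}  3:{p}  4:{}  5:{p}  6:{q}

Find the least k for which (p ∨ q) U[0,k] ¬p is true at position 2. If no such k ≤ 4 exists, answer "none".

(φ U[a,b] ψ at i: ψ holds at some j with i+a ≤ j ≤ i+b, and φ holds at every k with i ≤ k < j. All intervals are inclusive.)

Need earliest j ≥ 2 with ¬p, and (p ∨ q) at every k in [2,j-1].
  j=2: rhs fails.
  j=3: rhs fails.
  j=4: rhs holds; lhs holds on [2,3]. k = 2.

2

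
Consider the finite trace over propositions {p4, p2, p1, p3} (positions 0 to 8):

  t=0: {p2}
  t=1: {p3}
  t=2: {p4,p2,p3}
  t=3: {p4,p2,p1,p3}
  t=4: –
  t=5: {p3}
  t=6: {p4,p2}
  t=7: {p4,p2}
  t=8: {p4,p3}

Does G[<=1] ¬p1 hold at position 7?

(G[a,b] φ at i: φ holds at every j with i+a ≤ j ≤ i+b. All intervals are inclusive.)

Check ¬p1 at every j in [7,8]:
  j=7: true
  j=8: true
All positions satisfy it → formula holds.

Yes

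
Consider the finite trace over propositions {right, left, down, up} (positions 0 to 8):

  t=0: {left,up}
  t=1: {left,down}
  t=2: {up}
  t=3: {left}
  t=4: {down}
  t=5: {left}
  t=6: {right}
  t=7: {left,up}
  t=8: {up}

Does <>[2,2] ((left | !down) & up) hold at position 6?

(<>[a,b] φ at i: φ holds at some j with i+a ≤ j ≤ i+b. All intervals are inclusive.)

Check ((left | !down) & up) at each j in [8,8]:
  j=8: true
Found at j=8 → formula holds.

Holds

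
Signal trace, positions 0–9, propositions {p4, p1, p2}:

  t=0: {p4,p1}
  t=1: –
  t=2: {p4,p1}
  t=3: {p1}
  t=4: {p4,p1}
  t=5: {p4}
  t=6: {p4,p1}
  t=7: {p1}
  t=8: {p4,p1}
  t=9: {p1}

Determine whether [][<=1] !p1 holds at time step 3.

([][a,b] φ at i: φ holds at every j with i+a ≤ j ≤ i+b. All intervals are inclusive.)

False

Check !p1 at every j in [3,4]:
  j=3: false
  j=4: false
Fails at j=3 → formula fails.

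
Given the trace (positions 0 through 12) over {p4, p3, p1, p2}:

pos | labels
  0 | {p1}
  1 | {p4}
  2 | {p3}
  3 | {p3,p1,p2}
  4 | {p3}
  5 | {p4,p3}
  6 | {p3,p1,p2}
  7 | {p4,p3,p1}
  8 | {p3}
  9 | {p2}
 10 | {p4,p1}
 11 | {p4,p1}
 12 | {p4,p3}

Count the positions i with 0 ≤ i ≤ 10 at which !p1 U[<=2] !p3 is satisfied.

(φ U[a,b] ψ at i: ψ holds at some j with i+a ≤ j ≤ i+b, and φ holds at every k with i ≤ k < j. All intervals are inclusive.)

Evaluate at each i in [0,10]:
  i=0: ✓ (rhs at j=0)
  i=1: ✓ (rhs at j=1)
  i=2: ✗ (no rhs in [2,4])
  i=3: ✗ (no rhs in [3,5])
  i=4: ✗ (no rhs in [4,6])
  i=5: ✗ (no rhs in [5,7])
  i=6: ✗ (no rhs in [6,8])
  i=7: ✗ (lhs fails at k=7 before rhs at j=9)
  i=8: ✓ (rhs at j=9; lhs holds on [8,8])
  i=9: ✓ (rhs at j=9)
  i=10: ✓ (rhs at j=10)
Positions where it holds: {0, 1, 8, 9, 10} → 5.

5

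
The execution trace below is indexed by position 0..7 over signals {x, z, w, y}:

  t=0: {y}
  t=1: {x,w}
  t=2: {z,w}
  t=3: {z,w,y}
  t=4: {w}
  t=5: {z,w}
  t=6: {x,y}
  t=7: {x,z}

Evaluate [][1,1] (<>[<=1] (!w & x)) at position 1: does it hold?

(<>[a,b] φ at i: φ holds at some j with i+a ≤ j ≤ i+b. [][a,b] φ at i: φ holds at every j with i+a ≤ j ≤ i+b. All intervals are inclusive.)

Check <>[<=1] (!w & x) at every j in [2,2]:
  j=2: fails (none in [2,3])
Fails at j=2 → formula fails.

False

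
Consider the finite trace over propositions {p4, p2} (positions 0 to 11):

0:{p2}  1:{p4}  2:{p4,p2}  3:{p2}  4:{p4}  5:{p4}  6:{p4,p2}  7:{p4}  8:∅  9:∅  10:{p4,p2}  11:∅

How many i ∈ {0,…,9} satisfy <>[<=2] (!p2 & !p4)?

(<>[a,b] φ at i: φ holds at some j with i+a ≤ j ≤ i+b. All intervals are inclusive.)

Evaluate at each i in [0,9]:
  i=0: ✗ (none in [0,2])
  i=1: ✗ (none in [1,3])
  i=2: ✗ (none in [2,4])
  i=3: ✗ (none in [3,5])
  i=4: ✗ (none in [4,6])
  i=5: ✗ (none in [5,7])
  i=6: ✓ (witness j=8)
  i=7: ✓ (witness j=8)
  i=8: ✓ (witness j=8)
  i=9: ✓ (witness j=9)
Positions where it holds: {6, 7, 8, 9} → 4.

4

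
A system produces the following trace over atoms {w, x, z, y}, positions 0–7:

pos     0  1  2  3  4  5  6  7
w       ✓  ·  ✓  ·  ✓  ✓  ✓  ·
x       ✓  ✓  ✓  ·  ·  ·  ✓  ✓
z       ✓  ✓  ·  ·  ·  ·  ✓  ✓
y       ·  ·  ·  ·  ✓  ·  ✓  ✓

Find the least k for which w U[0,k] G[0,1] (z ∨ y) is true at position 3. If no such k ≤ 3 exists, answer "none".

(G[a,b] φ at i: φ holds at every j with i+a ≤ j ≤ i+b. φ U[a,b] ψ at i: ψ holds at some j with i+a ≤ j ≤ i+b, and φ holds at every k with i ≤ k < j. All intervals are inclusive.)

none

Need earliest j ≥ 3 with G[0,1] (z ∨ y), and w at every k in [3,j-1].
  j=3: rhs fails.
  j=4: rhs fails.
  j=5: rhs fails.
  j=6: rhs holds but lhs fails at k=3.
No witness within the range → none.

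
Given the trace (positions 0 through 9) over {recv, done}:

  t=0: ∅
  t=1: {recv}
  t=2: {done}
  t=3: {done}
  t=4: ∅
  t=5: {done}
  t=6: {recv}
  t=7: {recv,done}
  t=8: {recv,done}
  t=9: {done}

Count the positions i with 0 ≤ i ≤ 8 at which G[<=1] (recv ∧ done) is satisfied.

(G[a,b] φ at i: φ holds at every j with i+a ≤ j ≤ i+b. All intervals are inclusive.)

1

Evaluate at each i in [0,8]:
  i=0: ✗ (fails at j=0)
  i=1: ✗ (fails at j=1)
  i=2: ✗ (fails at j=2)
  i=3: ✗ (fails at j=3)
  i=4: ✗ (fails at j=4)
  i=5: ✗ (fails at j=5)
  i=6: ✗ (fails at j=6)
  i=7: ✓ (all of [7,8])
  i=8: ✗ (fails at j=9)
Positions where it holds: {7} → 1.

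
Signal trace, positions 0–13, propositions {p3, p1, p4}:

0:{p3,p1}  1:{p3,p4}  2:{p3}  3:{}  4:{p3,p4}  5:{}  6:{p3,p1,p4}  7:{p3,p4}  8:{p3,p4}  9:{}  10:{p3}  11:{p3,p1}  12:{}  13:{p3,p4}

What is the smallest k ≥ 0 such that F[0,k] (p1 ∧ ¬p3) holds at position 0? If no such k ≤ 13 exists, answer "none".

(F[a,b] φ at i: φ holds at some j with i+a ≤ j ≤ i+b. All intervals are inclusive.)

none

Scan j = 0,1,… for (p1 ∧ ¬p3):
  j=0: fails
  j=1: fails
  j=2: fails
  j=3: fails
  j=4: fails
  j=5: fails
  j=6: fails
  j=7: fails
  j=8: fails
  j=9: fails
  j=10: fails
  j=11: fails
  j=12: fails
  j=13: fails
No j in [0,13] satisfies it → none.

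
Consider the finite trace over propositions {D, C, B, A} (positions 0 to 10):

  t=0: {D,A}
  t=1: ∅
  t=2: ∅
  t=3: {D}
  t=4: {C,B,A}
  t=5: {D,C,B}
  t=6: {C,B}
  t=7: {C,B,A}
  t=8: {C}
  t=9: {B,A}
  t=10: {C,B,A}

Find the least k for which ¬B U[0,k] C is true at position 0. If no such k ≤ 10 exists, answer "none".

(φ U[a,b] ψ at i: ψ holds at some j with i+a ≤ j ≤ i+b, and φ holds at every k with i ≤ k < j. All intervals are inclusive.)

Need earliest j ≥ 0 with C, and ¬B at every k in [0,j-1].
  j=0: rhs fails.
  j=1: rhs fails.
  j=2: rhs fails.
  j=3: rhs fails.
  j=4: rhs holds; lhs holds on [0,3]. k = 4.

4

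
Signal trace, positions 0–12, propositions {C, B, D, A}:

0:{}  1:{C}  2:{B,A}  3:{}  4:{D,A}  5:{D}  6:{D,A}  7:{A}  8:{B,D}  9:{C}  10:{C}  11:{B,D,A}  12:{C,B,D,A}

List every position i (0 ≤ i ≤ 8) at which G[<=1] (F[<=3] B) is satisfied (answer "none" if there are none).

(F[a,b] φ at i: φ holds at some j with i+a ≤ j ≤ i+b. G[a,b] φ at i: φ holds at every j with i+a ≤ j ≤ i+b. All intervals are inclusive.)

0, 1, 5, 6, 7, 8

Evaluate at each i in [0,8]:
  i=0: ✓ (all of [0,1])
  i=1: ✓ (all of [1,2])
  i=2: ✗ (fails at j=3)
  i=3: ✗ (fails at j=3)
  i=4: ✗ (fails at j=4)
  i=5: ✓ (all of [5,6])
  i=6: ✓ (all of [6,7])
  i=7: ✓ (all of [7,8])
  i=8: ✓ (all of [8,9])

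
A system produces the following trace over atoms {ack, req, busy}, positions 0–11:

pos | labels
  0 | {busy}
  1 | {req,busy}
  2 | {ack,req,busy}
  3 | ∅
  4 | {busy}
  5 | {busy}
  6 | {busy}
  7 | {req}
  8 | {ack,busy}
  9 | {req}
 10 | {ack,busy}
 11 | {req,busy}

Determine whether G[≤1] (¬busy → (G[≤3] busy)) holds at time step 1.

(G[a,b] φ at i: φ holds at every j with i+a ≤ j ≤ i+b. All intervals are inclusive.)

Holds

Check (¬busy → (G[≤3] busy)) at every j in [1,2]:
  j=1: antecedent false → ✓
  j=2: antecedent false → ✓
All positions satisfy it → formula holds.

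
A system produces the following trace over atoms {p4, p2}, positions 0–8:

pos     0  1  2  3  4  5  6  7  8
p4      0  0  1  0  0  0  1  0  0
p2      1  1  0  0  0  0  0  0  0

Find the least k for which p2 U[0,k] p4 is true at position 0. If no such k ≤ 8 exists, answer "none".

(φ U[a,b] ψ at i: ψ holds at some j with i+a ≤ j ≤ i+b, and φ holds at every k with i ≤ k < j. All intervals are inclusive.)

Need earliest j ≥ 0 with p4, and p2 at every k in [0,j-1].
  j=0: rhs fails.
  j=1: rhs fails.
  j=2: rhs holds; lhs holds on [0,1]. k = 2.

2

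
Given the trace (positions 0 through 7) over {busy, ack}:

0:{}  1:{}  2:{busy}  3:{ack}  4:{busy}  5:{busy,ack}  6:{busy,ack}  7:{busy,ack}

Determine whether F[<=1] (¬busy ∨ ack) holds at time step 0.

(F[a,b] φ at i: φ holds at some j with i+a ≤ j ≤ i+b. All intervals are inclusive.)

Holds

Check (¬busy ∨ ack) at each j in [0,1]:
  j=0: true
  j=1: true
Found at j=0 → formula holds.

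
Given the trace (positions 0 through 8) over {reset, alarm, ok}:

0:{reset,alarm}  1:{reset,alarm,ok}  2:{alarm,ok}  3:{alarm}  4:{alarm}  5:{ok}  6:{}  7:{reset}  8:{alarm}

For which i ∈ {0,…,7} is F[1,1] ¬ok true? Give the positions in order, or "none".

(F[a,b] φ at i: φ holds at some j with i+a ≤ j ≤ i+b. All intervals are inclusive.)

Evaluate at each i in [0,7]:
  i=0: ✗ (none in [1,1])
  i=1: ✗ (none in [2,2])
  i=2: ✓ (witness j=3)
  i=3: ✓ (witness j=4)
  i=4: ✗ (none in [5,5])
  i=5: ✓ (witness j=6)
  i=6: ✓ (witness j=7)
  i=7: ✓ (witness j=8)

2, 3, 5, 6, 7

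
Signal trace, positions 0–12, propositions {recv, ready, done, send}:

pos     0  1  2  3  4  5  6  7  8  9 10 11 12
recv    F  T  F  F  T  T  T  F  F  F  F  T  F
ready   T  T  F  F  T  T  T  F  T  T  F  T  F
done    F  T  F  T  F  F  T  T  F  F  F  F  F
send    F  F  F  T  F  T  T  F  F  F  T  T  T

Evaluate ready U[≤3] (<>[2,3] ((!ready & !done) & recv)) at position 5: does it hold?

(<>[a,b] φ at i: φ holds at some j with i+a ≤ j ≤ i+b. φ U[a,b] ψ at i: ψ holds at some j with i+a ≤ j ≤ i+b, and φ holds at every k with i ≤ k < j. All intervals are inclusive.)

Does not hold

Need some j in [5,8] with <>[2,3] ((!ready & !done) & recv), and ready at every k in [5,j-1].
  j=5: <>[2,3] ((!ready & !done) & recv) — fails (none in [7,8]).
  j=6: <>[2,3] ((!ready & !done) & recv) — fails (none in [8,9]).
  j=7: <>[2,3] ((!ready & !done) & recv) — fails (none in [9,10]).
  j=8: <>[2,3] ((!ready & !done) & recv) — fails (none in [10,11]).
No j in the window works → until fails.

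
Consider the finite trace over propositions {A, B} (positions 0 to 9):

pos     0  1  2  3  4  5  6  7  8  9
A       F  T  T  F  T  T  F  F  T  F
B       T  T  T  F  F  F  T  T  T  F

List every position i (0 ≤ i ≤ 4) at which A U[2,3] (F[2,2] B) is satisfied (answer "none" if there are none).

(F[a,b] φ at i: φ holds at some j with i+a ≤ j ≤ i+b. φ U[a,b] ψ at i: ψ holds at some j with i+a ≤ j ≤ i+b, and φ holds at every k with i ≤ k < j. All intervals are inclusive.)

4

Evaluate at each i in [0,4]:
  i=0: ✗ (no rhs in [2,3])
  i=1: ✗ (lhs fails at k=3 before rhs at j=4)
  i=2: ✗ (lhs fails at k=3 before rhs at j=4)
  i=3: ✗ (lhs fails at k=3 before rhs at j=5)
  i=4: ✓ (rhs at j=6; lhs holds on [4,5])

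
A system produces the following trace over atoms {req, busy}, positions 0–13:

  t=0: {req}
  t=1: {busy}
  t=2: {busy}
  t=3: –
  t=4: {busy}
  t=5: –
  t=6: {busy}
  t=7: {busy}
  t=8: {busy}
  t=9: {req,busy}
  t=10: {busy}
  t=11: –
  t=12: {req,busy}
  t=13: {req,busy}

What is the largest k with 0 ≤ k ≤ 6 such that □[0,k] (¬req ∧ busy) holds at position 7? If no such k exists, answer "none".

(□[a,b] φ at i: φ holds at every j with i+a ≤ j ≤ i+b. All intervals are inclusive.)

(¬req ∧ busy) must hold from j=7 onward; find where it first fails.
  j=7: holds
  j=8: holds
  j=9: fails
Holds on [7,8], so largest k = 1.

1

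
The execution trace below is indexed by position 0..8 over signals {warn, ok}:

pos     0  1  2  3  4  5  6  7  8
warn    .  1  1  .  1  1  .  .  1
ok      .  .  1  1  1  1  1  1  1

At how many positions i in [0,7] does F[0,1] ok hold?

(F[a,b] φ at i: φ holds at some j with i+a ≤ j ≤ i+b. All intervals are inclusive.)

7

Evaluate at each i in [0,7]:
  i=0: ✗ (none in [0,1])
  i=1: ✓ (witness j=2)
  i=2: ✓ (witness j=2)
  i=3: ✓ (witness j=3)
  i=4: ✓ (witness j=4)
  i=5: ✓ (witness j=5)
  i=6: ✓ (witness j=6)
  i=7: ✓ (witness j=7)
Positions where it holds: {1, 2, 3, 4, 5, 6, 7} → 7.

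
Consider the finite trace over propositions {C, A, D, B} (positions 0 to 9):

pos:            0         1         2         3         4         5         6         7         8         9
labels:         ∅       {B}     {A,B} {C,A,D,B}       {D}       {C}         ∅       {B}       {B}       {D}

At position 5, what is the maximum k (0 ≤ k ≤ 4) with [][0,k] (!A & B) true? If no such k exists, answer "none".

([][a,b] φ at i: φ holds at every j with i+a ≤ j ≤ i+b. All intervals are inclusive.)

none

(!A & B) must hold from j=5 onward; find where it first fails.
  j=5: fails → no k works.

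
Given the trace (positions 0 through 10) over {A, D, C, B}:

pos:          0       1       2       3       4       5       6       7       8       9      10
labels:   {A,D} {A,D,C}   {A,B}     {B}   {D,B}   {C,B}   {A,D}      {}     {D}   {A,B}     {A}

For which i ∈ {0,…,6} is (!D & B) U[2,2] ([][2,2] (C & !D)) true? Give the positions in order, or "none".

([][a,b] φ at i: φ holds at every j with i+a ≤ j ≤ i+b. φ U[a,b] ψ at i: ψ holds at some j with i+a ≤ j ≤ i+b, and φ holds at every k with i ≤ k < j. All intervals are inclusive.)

Evaluate at each i in [0,6]:
  i=0: ✗ (no rhs in [2,2])
  i=1: ✗ (lhs fails at k=1 before rhs at j=3)
  i=2: ✗ (no rhs in [4,4])
  i=3: ✗ (no rhs in [5,5])
  i=4: ✗ (no rhs in [6,6])
  i=5: ✗ (no rhs in [7,7])
  i=6: ✗ (no rhs in [8,8])

none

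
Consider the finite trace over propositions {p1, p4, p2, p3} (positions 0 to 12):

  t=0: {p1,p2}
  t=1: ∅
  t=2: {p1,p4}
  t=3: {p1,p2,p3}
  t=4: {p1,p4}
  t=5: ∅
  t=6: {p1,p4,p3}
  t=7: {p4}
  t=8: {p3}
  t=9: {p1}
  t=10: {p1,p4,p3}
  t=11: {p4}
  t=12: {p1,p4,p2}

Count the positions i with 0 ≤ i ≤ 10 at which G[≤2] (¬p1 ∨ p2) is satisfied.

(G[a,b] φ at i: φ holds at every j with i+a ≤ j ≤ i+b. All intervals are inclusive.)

Evaluate at each i in [0,10]:
  i=0: ✗ (fails at j=2)
  i=1: ✗ (fails at j=2)
  i=2: ✗ (fails at j=2)
  i=3: ✗ (fails at j=4)
  i=4: ✗ (fails at j=4)
  i=5: ✗ (fails at j=6)
  i=6: ✗ (fails at j=6)
  i=7: ✗ (fails at j=9)
  i=8: ✗ (fails at j=9)
  i=9: ✗ (fails at j=9)
  i=10: ✗ (fails at j=10)
Positions where it holds: {} → 0.

0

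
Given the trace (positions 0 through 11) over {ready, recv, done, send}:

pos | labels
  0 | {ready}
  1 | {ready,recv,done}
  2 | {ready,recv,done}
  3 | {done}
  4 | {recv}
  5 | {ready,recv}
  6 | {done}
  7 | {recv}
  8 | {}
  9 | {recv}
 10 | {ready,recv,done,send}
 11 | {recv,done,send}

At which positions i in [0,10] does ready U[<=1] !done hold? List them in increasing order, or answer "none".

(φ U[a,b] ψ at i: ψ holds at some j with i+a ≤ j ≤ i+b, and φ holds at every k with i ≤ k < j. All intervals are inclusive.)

Evaluate at each i in [0,10]:
  i=0: ✓ (rhs at j=0)
  i=1: ✗ (no rhs in [1,2])
  i=2: ✗ (no rhs in [2,3])
  i=3: ✗ (lhs fails at k=3 before rhs at j=4)
  i=4: ✓ (rhs at j=4)
  i=5: ✓ (rhs at j=5)
  i=6: ✗ (lhs fails at k=6 before rhs at j=7)
  i=7: ✓ (rhs at j=7)
  i=8: ✓ (rhs at j=8)
  i=9: ✓ (rhs at j=9)
  i=10: ✗ (no rhs in [10,11])

0, 4, 5, 7, 8, 9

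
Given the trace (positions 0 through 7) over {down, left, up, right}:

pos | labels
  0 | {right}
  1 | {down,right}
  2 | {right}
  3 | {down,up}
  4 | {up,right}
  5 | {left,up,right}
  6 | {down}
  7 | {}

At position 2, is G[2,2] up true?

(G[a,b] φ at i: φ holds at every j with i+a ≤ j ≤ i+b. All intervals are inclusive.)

Check up at every j in [4,4]:
  j=4: true
All positions satisfy it → formula holds.

Holds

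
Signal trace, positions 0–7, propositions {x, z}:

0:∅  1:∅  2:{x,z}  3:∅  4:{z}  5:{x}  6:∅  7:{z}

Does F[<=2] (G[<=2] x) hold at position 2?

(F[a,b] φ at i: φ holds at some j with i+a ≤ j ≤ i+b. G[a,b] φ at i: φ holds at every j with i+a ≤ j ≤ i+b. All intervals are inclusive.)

Check G[<=2] x at each j in [2,4]:
  j=2: fails at 3
  j=3: fails at 3
  j=4: fails at 4
No position in the window satisfies it → formula fails.

Does not hold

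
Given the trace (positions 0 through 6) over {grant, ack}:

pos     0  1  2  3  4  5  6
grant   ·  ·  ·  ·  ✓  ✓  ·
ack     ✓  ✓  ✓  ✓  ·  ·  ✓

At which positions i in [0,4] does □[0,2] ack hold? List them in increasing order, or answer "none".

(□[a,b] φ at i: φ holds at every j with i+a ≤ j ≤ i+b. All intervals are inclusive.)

0, 1

Evaluate at each i in [0,4]:
  i=0: ✓ (all of [0,2])
  i=1: ✓ (all of [1,3])
  i=2: ✗ (fails at j=4)
  i=3: ✗ (fails at j=4)
  i=4: ✗ (fails at j=4)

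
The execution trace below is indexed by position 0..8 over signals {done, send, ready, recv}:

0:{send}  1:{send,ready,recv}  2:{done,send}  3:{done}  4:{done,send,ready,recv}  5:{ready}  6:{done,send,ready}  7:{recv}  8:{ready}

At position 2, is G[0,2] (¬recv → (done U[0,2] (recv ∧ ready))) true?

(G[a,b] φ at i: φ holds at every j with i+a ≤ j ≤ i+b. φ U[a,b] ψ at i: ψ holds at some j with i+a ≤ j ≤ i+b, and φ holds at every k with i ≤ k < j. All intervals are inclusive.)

Holds

Check (¬recv → (done U[0,2] (recv ∧ ready))) at every j in [2,4]:
  j=2: antecedent true; consequent holds → ✓
  j=3: antecedent true; consequent holds → ✓
  j=4: antecedent false → ✓
All positions satisfy it → formula holds.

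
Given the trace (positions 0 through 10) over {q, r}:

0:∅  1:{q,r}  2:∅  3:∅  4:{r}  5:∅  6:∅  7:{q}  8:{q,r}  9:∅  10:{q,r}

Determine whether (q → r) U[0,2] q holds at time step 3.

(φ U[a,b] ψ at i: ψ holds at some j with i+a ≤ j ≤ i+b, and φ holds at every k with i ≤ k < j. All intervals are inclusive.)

Need some j in [3,5] with q, and (q → r) at every k in [3,j-1].
  j=3: q false.
  j=4: q false.
  j=5: q false.
No j in the window works → until fails.

No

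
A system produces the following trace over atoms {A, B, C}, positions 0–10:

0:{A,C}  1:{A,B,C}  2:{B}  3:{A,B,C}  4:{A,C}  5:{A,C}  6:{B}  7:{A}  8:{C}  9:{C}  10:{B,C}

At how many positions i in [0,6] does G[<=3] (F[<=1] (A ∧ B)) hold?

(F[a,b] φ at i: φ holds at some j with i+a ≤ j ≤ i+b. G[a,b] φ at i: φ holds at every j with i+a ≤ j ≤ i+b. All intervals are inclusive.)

Evaluate at each i in [0,6]:
  i=0: ✓ (all of [0,3])
  i=1: ✗ (fails at j=4)
  i=2: ✗ (fails at j=4)
  i=3: ✗ (fails at j=4)
  i=4: ✗ (fails at j=4)
  i=5: ✗ (fails at j=5)
  i=6: ✗ (fails at j=6)
Positions where it holds: {0} → 1.

1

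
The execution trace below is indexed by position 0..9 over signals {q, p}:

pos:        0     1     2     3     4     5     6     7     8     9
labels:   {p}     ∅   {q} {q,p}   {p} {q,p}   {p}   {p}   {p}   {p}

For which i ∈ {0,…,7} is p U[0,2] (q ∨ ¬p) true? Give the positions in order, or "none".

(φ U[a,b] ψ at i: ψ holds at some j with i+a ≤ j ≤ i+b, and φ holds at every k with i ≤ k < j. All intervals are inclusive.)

Evaluate at each i in [0,7]:
  i=0: ✓ (rhs at j=1; lhs holds on [0,0])
  i=1: ✓ (rhs at j=1)
  i=2: ✓ (rhs at j=2)
  i=3: ✓ (rhs at j=3)
  i=4: ✓ (rhs at j=5; lhs holds on [4,4])
  i=5: ✓ (rhs at j=5)
  i=6: ✗ (no rhs in [6,8])
  i=7: ✗ (no rhs in [7,9])

0, 1, 2, 3, 4, 5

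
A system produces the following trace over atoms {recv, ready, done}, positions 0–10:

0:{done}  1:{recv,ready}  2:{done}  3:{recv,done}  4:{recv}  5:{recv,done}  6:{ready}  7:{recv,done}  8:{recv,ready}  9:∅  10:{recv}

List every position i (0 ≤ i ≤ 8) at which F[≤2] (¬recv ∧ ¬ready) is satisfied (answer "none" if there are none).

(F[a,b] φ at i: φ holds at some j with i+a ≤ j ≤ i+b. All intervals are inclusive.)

0, 1, 2, 7, 8

Evaluate at each i in [0,8]:
  i=0: ✓ (witness j=0)
  i=1: ✓ (witness j=2)
  i=2: ✓ (witness j=2)
  i=3: ✗ (none in [3,5])
  i=4: ✗ (none in [4,6])
  i=5: ✗ (none in [5,7])
  i=6: ✗ (none in [6,8])
  i=7: ✓ (witness j=9)
  i=8: ✓ (witness j=9)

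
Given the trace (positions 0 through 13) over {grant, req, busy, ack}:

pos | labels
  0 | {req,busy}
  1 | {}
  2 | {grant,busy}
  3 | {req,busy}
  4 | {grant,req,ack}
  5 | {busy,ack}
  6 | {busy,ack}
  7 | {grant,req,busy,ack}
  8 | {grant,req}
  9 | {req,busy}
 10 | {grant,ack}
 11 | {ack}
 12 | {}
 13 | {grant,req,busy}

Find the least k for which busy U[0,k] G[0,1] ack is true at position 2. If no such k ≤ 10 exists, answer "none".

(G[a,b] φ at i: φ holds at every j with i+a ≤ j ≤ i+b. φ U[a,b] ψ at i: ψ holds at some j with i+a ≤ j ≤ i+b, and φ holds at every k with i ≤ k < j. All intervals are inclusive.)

Need earliest j ≥ 2 with G[0,1] ack, and busy at every k in [2,j-1].
  j=2: rhs fails.
  j=3: rhs fails.
  j=4: rhs holds; lhs holds on [2,3]. k = 2.

2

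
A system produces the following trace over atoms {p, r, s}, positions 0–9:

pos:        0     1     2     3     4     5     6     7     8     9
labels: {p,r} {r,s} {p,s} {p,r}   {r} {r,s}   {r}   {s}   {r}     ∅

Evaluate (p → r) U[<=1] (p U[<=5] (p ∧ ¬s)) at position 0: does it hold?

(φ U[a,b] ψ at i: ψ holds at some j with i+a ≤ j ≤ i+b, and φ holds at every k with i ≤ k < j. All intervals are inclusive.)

Need some j in [0,1] with (p U[<=5] (p ∧ ¬s)), and (p → r) at every k in [0,j-1].
  j=0: (p U[<=5] (p ∧ ¬s)) holds; no prefix to check → satisfied.

True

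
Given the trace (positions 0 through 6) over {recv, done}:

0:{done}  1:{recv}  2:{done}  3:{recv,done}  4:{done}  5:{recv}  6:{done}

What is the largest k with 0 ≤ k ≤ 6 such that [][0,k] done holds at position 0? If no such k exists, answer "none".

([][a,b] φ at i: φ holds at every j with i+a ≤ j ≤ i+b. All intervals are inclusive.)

done must hold from j=0 onward; find where it first fails.
  j=0: holds
  j=1: fails
Holds on [0,0], so largest k = 0.

0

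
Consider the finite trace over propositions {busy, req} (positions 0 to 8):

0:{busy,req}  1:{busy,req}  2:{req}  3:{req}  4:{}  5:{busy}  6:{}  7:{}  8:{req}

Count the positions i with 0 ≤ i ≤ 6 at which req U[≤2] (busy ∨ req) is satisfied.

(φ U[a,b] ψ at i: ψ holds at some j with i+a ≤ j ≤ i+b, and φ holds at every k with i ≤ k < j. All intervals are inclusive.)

Evaluate at each i in [0,6]:
  i=0: ✓ (rhs at j=0)
  i=1: ✓ (rhs at j=1)
  i=2: ✓ (rhs at j=2)
  i=3: ✓ (rhs at j=3)
  i=4: ✗ (lhs fails at k=4 before rhs at j=5)
  i=5: ✓ (rhs at j=5)
  i=6: ✗ (lhs fails at k=6 before rhs at j=8)
Positions where it holds: {0, 1, 2, 3, 5} → 5.

5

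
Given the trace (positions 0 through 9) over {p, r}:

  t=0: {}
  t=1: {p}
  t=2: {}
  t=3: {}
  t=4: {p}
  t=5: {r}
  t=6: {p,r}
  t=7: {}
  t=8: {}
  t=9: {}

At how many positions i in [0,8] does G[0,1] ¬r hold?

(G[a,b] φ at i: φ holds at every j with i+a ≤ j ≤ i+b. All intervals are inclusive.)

Evaluate at each i in [0,8]:
  i=0: ✓ (all of [0,1])
  i=1: ✓ (all of [1,2])
  i=2: ✓ (all of [2,3])
  i=3: ✓ (all of [3,4])
  i=4: ✗ (fails at j=5)
  i=5: ✗ (fails at j=5)
  i=6: ✗ (fails at j=6)
  i=7: ✓ (all of [7,8])
  i=8: ✓ (all of [8,9])
Positions where it holds: {0, 1, 2, 3, 7, 8} → 6.

6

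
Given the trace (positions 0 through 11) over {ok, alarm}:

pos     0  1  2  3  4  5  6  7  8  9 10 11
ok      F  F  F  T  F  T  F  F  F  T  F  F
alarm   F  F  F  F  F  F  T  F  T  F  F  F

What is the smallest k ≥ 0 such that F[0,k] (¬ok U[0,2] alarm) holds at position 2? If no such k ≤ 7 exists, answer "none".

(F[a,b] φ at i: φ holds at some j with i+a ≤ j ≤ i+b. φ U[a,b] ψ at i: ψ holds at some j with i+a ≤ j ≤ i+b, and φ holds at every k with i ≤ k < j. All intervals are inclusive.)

4

Scan j = 2,3,… for (¬ok U[0,2] alarm):
  j=2: fails
  j=3: fails
  j=4: fails
  j=5: fails
  j=6: holds
First hit at j=6, so smallest k = 6-2 = 4.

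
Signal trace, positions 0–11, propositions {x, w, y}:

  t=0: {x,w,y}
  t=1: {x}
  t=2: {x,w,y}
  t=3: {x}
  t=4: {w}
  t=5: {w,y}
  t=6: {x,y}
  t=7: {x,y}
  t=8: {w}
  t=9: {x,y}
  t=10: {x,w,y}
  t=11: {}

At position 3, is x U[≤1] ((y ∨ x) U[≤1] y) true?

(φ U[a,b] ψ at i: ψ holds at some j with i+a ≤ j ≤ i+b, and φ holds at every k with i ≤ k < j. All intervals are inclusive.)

Does not hold

Need some j in [3,4] with ((y ∨ x) U[≤1] y), and x at every k in [3,j-1].
  j=3: ((y ∨ x) U[≤1] y) — fails.
  j=4: ((y ∨ x) U[≤1] y) — fails.
No j in the window works → until fails.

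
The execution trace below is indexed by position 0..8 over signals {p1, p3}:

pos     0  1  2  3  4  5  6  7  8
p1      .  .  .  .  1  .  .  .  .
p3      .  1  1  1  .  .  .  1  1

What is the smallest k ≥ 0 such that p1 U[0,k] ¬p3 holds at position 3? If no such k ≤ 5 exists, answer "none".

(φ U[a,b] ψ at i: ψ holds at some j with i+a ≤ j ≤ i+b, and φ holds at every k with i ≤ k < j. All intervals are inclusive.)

none

Need earliest j ≥ 3 with ¬p3, and p1 at every k in [3,j-1].
  j=3: rhs fails.
  j=4: rhs holds but lhs fails at k=3.
  j=5: rhs holds but lhs fails at k=3.
  j=6: rhs holds but lhs fails at k=3.
  j=7: rhs fails.
  j=8: rhs fails.
No witness within the range → none.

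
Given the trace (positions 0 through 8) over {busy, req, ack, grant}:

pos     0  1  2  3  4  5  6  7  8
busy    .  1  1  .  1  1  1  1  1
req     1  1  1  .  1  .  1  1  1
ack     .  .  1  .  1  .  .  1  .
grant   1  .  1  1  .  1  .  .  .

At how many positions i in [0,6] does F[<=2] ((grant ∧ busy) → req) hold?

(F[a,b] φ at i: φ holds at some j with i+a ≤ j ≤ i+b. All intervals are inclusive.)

7

Evaluate at each i in [0,6]:
  i=0: ✓ (witness j=0)
  i=1: ✓ (witness j=1)
  i=2: ✓ (witness j=2)
  i=3: ✓ (witness j=3)
  i=4: ✓ (witness j=4)
  i=5: ✓ (witness j=6)
  i=6: ✓ (witness j=6)
Positions where it holds: {0, 1, 2, 3, 4, 5, 6} → 7.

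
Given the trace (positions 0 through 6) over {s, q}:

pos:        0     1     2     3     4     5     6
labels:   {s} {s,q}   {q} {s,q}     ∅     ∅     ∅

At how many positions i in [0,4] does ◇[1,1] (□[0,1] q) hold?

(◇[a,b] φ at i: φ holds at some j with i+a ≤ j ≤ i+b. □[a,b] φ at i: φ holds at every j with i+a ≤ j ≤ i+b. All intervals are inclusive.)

2

Evaluate at each i in [0,4]:
  i=0: ✓ (witness j=1)
  i=1: ✓ (witness j=2)
  i=2: ✗ (none in [3,3])
  i=3: ✗ (none in [4,4])
  i=4: ✗ (none in [5,5])
Positions where it holds: {0, 1} → 2.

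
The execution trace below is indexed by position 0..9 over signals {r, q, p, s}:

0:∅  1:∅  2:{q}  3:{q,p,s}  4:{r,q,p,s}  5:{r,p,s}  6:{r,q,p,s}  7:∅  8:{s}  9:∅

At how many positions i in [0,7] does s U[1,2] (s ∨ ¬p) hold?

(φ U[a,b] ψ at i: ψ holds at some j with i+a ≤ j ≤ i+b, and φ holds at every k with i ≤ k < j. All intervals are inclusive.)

4

Evaluate at each i in [0,7]:
  i=0: ✗ (lhs fails at k=0 before rhs at j=1)
  i=1: ✗ (lhs fails at k=1 before rhs at j=2)
  i=2: ✗ (lhs fails at k=2 before rhs at j=3)
  i=3: ✓ (rhs at j=4; lhs holds on [3,3])
  i=4: ✓ (rhs at j=5; lhs holds on [4,4])
  i=5: ✓ (rhs at j=6; lhs holds on [5,5])
  i=6: ✓ (rhs at j=7; lhs holds on [6,6])
  i=7: ✗ (lhs fails at k=7 before rhs at j=8)
Positions where it holds: {3, 4, 5, 6} → 4.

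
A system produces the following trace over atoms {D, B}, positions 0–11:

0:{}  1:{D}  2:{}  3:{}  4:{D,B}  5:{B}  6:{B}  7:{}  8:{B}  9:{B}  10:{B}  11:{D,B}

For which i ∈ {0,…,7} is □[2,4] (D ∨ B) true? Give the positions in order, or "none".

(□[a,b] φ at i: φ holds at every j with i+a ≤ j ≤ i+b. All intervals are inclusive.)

2, 6, 7

Evaluate at each i in [0,7]:
  i=0: ✗ (fails at j=2)
  i=1: ✗ (fails at j=3)
  i=2: ✓ (all of [4,6])
  i=3: ✗ (fails at j=7)
  i=4: ✗ (fails at j=7)
  i=5: ✗ (fails at j=7)
  i=6: ✓ (all of [8,10])
  i=7: ✓ (all of [9,11])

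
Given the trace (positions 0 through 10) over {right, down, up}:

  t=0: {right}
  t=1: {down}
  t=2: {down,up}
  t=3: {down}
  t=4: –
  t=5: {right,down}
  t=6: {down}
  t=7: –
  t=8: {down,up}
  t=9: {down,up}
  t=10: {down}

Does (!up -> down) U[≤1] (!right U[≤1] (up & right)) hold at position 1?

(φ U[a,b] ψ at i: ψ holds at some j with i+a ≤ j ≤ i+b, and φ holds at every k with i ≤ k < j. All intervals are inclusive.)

Need some j in [1,2] with (!right U[≤1] (up & right)), and (!up -> down) at every k in [1,j-1].
  j=1: (!right U[≤1] (up & right)) — fails.
  j=2: (!right U[≤1] (up & right)) — fails.
No j in the window works → until fails.

Does not hold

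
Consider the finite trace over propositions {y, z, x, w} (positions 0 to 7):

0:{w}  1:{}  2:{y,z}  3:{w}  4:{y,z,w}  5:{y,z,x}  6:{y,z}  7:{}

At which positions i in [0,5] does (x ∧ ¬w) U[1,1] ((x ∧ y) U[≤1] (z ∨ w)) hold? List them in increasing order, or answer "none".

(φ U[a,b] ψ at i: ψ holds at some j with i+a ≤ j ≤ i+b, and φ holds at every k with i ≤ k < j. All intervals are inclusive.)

5

Evaluate at each i in [0,5]:
  i=0: ✗ (no rhs in [1,1])
  i=1: ✗ (lhs fails at k=1 before rhs at j=2)
  i=2: ✗ (lhs fails at k=2 before rhs at j=3)
  i=3: ✗ (lhs fails at k=3 before rhs at j=4)
  i=4: ✗ (lhs fails at k=4 before rhs at j=5)
  i=5: ✓ (rhs at j=6; lhs holds on [5,5])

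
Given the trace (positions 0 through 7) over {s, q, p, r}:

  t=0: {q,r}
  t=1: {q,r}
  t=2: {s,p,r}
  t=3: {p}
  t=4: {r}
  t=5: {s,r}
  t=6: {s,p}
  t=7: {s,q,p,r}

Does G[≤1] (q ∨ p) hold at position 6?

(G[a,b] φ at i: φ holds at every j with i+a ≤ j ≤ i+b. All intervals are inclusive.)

Yes

Check (q ∨ p) at every j in [6,7]:
  j=6: true
  j=7: true
All positions satisfy it → formula holds.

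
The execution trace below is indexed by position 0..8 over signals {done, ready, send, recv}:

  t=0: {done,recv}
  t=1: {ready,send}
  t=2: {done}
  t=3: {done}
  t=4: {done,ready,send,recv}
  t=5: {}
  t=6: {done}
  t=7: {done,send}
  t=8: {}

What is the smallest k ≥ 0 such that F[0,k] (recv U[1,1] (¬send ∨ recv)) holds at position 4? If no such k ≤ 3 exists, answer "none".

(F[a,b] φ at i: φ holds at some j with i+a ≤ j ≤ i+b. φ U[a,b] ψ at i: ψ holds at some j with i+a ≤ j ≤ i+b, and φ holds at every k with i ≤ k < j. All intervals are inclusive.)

0

Scan j = 4,5,… for (recv U[1,1] (¬send ∨ recv)):
  j=4: holds
First hit at j=4, so smallest k = 4-4 = 0.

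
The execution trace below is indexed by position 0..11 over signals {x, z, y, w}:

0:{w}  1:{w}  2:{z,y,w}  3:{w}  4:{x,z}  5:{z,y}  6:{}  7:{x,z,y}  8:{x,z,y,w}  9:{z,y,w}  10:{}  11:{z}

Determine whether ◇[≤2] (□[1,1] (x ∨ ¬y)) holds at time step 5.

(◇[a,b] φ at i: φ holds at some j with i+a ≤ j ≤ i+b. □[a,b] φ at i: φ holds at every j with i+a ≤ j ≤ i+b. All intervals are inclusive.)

True

Check □[1,1] (x ∨ ¬y) at each j in [5,7]:
  j=5: holds on [6,6]
  j=6: holds on [7,7]
  j=7: holds on [8,8]
Found at j=5 → formula holds.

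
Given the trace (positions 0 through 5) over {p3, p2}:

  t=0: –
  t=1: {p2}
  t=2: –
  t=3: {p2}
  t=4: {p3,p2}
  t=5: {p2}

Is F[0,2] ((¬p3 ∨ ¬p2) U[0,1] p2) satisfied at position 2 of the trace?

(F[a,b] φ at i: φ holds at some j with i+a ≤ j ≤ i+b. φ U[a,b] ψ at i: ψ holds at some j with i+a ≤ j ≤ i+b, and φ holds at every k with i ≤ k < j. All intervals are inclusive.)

Check ((¬p3 ∨ ¬p2) U[0,1] p2) at each j in [2,4]:
  j=2: holds
  j=3: holds
  j=4: holds
Found at j=2 → formula holds.

Holds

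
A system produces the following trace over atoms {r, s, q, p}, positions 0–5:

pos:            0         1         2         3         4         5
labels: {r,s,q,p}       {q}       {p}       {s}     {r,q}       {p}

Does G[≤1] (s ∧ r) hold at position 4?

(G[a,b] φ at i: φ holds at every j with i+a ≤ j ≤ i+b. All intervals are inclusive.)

False

Check (s ∧ r) at every j in [4,5]:
  j=4: false
  j=5: false
Fails at j=4 → formula fails.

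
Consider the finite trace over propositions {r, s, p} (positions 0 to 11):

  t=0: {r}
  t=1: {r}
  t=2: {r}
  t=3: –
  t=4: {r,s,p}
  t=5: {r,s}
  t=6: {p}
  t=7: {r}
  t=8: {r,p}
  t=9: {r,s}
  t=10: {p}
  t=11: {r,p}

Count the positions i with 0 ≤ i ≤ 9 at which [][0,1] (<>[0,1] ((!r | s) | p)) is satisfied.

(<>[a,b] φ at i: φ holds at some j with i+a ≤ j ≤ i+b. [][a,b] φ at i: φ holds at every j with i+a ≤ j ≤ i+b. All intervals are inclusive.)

Evaluate at each i in [0,9]:
  i=0: ✗ (fails at j=0)
  i=1: ✗ (fails at j=1)
  i=2: ✓ (all of [2,3])
  i=3: ✓ (all of [3,4])
  i=4: ✓ (all of [4,5])
  i=5: ✓ (all of [5,6])
  i=6: ✓ (all of [6,7])
  i=7: ✓ (all of [7,8])
  i=8: ✓ (all of [8,9])
  i=9: ✓ (all of [9,10])
Positions where it holds: {2, 3, 4, 5, 6, 7, 8, 9} → 8.

8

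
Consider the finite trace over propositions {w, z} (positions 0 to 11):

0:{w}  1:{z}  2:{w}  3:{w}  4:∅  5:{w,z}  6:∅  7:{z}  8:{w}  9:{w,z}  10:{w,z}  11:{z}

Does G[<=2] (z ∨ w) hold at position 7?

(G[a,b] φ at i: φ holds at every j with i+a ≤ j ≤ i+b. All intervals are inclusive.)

Yes

Check (z ∨ w) at every j in [7,9]:
  j=7: true
  j=8: true
  j=9: true
All positions satisfy it → formula holds.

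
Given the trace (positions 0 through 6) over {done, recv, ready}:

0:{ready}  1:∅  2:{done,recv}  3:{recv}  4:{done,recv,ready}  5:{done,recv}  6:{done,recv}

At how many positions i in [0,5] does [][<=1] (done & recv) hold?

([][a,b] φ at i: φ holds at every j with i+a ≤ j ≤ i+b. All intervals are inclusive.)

Evaluate at each i in [0,5]:
  i=0: ✗ (fails at j=0)
  i=1: ✗ (fails at j=1)
  i=2: ✗ (fails at j=3)
  i=3: ✗ (fails at j=3)
  i=4: ✓ (all of [4,5])
  i=5: ✓ (all of [5,6])
Positions where it holds: {4, 5} → 2.

2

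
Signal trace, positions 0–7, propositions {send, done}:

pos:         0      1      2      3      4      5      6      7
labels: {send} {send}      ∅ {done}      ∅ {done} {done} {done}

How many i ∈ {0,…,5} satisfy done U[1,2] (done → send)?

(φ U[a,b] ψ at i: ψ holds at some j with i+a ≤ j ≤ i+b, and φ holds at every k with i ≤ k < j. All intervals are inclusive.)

Evaluate at each i in [0,5]:
  i=0: ✗ (lhs fails at k=0 before rhs at j=1)
  i=1: ✗ (lhs fails at k=1 before rhs at j=2)
  i=2: ✗ (lhs fails at k=2 before rhs at j=4)
  i=3: ✓ (rhs at j=4; lhs holds on [3,3])
  i=4: ✗ (no rhs in [5,6])
  i=5: ✗ (no rhs in [6,7])
Positions where it holds: {3} → 1.

1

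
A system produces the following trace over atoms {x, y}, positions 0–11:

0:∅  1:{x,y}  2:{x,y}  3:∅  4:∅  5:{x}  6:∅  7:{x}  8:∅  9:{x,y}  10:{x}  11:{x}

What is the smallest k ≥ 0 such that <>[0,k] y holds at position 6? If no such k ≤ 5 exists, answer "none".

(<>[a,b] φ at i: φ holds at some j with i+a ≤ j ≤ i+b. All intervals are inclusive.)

3

Scan j = 6,7,… for y:
  j=6: fails
  j=7: fails
  j=8: fails
  j=9: holds
First hit at j=9, so smallest k = 9-6 = 3.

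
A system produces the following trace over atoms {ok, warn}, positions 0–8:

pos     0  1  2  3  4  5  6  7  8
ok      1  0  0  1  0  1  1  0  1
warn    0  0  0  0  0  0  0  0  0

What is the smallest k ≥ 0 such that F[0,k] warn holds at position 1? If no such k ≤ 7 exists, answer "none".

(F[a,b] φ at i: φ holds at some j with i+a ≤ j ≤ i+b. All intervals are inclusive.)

none

Scan j = 1,2,… for warn:
  j=1: fails
  j=2: fails
  j=3: fails
  j=4: fails
  j=5: fails
  j=6: fails
  j=7: fails
  j=8: fails
No j in [1,8] satisfies it → none.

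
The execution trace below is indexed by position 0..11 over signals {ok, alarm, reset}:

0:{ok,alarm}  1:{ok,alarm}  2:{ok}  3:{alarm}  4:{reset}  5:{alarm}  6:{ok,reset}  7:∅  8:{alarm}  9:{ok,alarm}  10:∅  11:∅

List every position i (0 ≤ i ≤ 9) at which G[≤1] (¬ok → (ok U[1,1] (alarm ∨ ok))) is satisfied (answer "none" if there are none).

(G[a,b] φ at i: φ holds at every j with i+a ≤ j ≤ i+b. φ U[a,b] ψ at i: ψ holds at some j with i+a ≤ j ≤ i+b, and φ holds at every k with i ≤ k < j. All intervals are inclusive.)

0, 1

Evaluate at each i in [0,9]:
  i=0: ✓ (all of [0,1])
  i=1: ✓ (all of [1,2])
  i=2: ✗ (fails at j=3)
  i=3: ✗ (fails at j=3)
  i=4: ✗ (fails at j=4)
  i=5: ✗ (fails at j=5)
  i=6: ✗ (fails at j=7)
  i=7: ✗ (fails at j=7)
  i=8: ✗ (fails at j=8)
  i=9: ✗ (fails at j=10)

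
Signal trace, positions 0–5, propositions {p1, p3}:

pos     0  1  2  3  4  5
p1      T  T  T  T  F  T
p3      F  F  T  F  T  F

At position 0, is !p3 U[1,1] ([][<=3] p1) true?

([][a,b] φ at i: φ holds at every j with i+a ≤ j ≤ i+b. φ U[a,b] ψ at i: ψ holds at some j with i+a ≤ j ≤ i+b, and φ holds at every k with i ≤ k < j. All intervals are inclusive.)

No

Need some j in [1,1] with [][<=3] p1, and !p3 at every k in [0,j-1].
  j=1: [][<=3] p1 — fails at 4.
No j in the window works → until fails.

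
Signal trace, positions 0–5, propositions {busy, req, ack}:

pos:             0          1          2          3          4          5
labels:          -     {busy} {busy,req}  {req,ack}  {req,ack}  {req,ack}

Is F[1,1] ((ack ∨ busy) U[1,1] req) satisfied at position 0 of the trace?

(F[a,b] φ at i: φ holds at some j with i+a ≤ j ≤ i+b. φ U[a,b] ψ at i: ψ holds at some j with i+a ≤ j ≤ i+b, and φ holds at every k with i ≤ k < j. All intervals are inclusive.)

Check ((ack ∨ busy) U[1,1] req) at each j in [1,1]:
  j=1: holds
Found at j=1 → formula holds.

True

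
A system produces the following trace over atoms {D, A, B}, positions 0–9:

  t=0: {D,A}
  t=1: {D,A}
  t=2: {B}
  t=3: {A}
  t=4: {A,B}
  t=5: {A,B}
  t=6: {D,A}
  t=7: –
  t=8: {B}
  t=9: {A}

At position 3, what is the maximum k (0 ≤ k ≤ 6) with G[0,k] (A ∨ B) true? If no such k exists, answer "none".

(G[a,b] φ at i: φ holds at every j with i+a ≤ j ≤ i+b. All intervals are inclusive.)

3

(A ∨ B) must hold from j=3 onward; find where it first fails.
  j=3: holds
  j=4: holds
  j=5: holds
  j=6: holds
  j=7: fails
Holds on [3,6], so largest k = 3.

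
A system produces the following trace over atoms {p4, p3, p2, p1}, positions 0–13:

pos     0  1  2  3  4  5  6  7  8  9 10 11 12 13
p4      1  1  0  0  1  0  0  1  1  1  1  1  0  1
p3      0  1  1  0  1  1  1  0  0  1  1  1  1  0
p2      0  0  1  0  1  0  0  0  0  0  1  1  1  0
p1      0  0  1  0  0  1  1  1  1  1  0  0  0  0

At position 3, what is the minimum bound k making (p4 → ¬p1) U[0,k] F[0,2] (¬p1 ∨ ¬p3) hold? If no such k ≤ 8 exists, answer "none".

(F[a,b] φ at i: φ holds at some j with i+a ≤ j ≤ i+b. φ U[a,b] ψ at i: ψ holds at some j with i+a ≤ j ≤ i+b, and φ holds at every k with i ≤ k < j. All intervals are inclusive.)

0

Need earliest j ≥ 3 with F[0,2] (¬p1 ∨ ¬p3), and (p4 → ¬p1) at every k in [3,j-1].
  j=3: rhs holds (empty prefix). k = 0.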